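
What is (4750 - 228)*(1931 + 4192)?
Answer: 27688206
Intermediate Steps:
(4750 - 228)*(1931 + 4192) = 4522*6123 = 27688206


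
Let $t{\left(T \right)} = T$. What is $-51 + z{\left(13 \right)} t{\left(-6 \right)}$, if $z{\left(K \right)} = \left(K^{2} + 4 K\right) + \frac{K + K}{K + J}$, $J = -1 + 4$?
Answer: $- \frac{5547}{4} \approx -1386.8$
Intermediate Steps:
$J = 3$
$z{\left(K \right)} = K^{2} + 4 K + \frac{2 K}{3 + K}$ ($z{\left(K \right)} = \left(K^{2} + 4 K\right) + \frac{K + K}{K + 3} = \left(K^{2} + 4 K\right) + \frac{2 K}{3 + K} = K^{2} + 4 K + \frac{2 K}{3 + K}$)
$-51 + z{\left(13 \right)} t{\left(-6 \right)} = -51 + \frac{13 \left(14 + 13^{2} + 7 \cdot 13\right)}{3 + 13} \left(-6\right) = -51 + \frac{13 \left(14 + 169 + 91\right)}{16} \left(-6\right) = -51 + 13 \cdot \frac{1}{16} \cdot 274 \left(-6\right) = -51 + \frac{1781}{8} \left(-6\right) = -51 - \frac{5343}{4} = - \frac{5547}{4}$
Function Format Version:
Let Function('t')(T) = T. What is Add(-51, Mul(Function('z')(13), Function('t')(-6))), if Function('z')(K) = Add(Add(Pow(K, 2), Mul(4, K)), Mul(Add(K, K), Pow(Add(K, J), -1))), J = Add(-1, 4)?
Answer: Rational(-5547, 4) ≈ -1386.8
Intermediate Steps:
J = 3
Function('z')(K) = Add(Pow(K, 2), Mul(4, K), Mul(2, K, Pow(Add(3, K), -1))) (Function('z')(K) = Add(Add(Pow(K, 2), Mul(4, K)), Mul(Add(K, K), Pow(Add(K, 3), -1))) = Add(Add(Pow(K, 2), Mul(4, K)), Mul(Mul(2, K), Pow(Add(3, K), -1))) = Add(Add(Pow(K, 2), Mul(4, K)), Mul(2, K, Pow(Add(3, K), -1))) = Add(Pow(K, 2), Mul(4, K), Mul(2, K, Pow(Add(3, K), -1))))
Add(-51, Mul(Function('z')(13), Function('t')(-6))) = Add(-51, Mul(Mul(13, Pow(Add(3, 13), -1), Add(14, Pow(13, 2), Mul(7, 13))), -6)) = Add(-51, Mul(Mul(13, Pow(16, -1), Add(14, 169, 91)), -6)) = Add(-51, Mul(Mul(13, Rational(1, 16), 274), -6)) = Add(-51, Mul(Rational(1781, 8), -6)) = Add(-51, Rational(-5343, 4)) = Rational(-5547, 4)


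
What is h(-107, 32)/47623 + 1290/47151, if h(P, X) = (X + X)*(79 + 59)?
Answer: 159290434/748490691 ≈ 0.21282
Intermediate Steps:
h(P, X) = 276*X (h(P, X) = (2*X)*138 = 276*X)
h(-107, 32)/47623 + 1290/47151 = (276*32)/47623 + 1290/47151 = 8832*(1/47623) + 1290*(1/47151) = 8832/47623 + 430/15717 = 159290434/748490691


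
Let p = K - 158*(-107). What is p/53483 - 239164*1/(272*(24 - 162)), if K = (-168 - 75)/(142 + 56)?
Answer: 36920800843/5520729192 ≈ 6.6877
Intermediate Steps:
K = -27/22 (K = -243/198 = -243*1/198 = -27/22 ≈ -1.2273)
p = 371905/22 (p = -27/22 - 158*(-107) = -27/22 + 16906 = 371905/22 ≈ 16905.)
p/53483 - 239164*1/(272*(24 - 162)) = (371905/22)/53483 - 239164*1/(272*(24 - 162)) = (371905/22)*(1/53483) - 239164/(272*(-138)) = 371905/1176626 - 239164/(-37536) = 371905/1176626 - 239164*(-1/37536) = 371905/1176626 + 59791/9384 = 36920800843/5520729192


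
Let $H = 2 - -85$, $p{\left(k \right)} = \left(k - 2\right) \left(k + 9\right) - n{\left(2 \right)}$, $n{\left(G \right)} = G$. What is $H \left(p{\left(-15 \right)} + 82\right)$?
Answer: $15834$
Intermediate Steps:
$p{\left(k \right)} = -2 + \left(-2 + k\right) \left(9 + k\right)$ ($p{\left(k \right)} = \left(k - 2\right) \left(k + 9\right) - 2 = \left(-2 + k\right) \left(9 + k\right) - 2 = -2 + \left(-2 + k\right) \left(9 + k\right)$)
$H = 87$ ($H = 2 + 85 = 87$)
$H \left(p{\left(-15 \right)} + 82\right) = 87 \left(\left(-20 + \left(-15\right)^{2} + 7 \left(-15\right)\right) + 82\right) = 87 \left(\left(-20 + 225 - 105\right) + 82\right) = 87 \left(100 + 82\right) = 87 \cdot 182 = 15834$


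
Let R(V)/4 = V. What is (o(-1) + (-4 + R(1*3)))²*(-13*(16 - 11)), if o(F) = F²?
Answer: -5265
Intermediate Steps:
R(V) = 4*V
(o(-1) + (-4 + R(1*3)))²*(-13*(16 - 11)) = ((-1)² + (-4 + 4*(1*3)))²*(-13*(16 - 11)) = (1 + (-4 + 4*3))²*(-13*5) = (1 + (-4 + 12))²*(-65) = (1 + 8)²*(-65) = 9²*(-65) = 81*(-65) = -5265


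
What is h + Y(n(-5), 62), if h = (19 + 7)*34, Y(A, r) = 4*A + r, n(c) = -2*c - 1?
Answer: 982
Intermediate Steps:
n(c) = -1 - 2*c
Y(A, r) = r + 4*A
h = 884 (h = 26*34 = 884)
h + Y(n(-5), 62) = 884 + (62 + 4*(-1 - 2*(-5))) = 884 + (62 + 4*(-1 + 10)) = 884 + (62 + 4*9) = 884 + (62 + 36) = 884 + 98 = 982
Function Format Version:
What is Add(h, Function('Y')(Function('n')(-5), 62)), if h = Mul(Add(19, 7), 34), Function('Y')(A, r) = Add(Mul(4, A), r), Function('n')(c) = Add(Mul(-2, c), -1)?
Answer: 982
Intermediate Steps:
Function('n')(c) = Add(-1, Mul(-2, c))
Function('Y')(A, r) = Add(r, Mul(4, A))
h = 884 (h = Mul(26, 34) = 884)
Add(h, Function('Y')(Function('n')(-5), 62)) = Add(884, Add(62, Mul(4, Add(-1, Mul(-2, -5))))) = Add(884, Add(62, Mul(4, Add(-1, 10)))) = Add(884, Add(62, Mul(4, 9))) = Add(884, Add(62, 36)) = Add(884, 98) = 982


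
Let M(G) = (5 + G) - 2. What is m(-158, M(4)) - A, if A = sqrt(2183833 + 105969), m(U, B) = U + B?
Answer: -151 - sqrt(2289802) ≈ -1664.2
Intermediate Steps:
M(G) = 3 + G
m(U, B) = B + U
A = sqrt(2289802) ≈ 1513.2
m(-158, M(4)) - A = ((3 + 4) - 158) - sqrt(2289802) = (7 - 158) - sqrt(2289802) = -151 - sqrt(2289802)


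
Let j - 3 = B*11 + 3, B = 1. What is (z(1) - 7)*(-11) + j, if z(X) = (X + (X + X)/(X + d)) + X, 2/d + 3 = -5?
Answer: 128/3 ≈ 42.667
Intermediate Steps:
d = -¼ (d = 2/(-3 - 5) = 2/(-8) = 2*(-⅛) = -¼ ≈ -0.25000)
z(X) = 2*X + 2*X/(-¼ + X) (z(X) = (X + (X + X)/(X - ¼)) + X = (X + (2*X)/(-¼ + X)) + X = (X + 2*X/(-¼ + X)) + X = 2*X + 2*X/(-¼ + X))
j = 17 (j = 3 + (1*11 + 3) = 3 + (11 + 3) = 3 + 14 = 17)
(z(1) - 7)*(-11) + j = (2*1*(3 + 4*1)/(-1 + 4*1) - 7)*(-11) + 17 = (2*1*(3 + 4)/(-1 + 4) - 7)*(-11) + 17 = (2*1*7/3 - 7)*(-11) + 17 = (2*1*(⅓)*7 - 7)*(-11) + 17 = (14/3 - 7)*(-11) + 17 = -7/3*(-11) + 17 = 77/3 + 17 = 128/3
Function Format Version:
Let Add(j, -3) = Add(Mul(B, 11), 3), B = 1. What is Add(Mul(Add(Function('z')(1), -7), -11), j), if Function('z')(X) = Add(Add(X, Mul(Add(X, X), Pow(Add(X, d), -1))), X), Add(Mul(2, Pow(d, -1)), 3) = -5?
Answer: Rational(128, 3) ≈ 42.667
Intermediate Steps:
d = Rational(-1, 4) (d = Mul(2, Pow(Add(-3, -5), -1)) = Mul(2, Pow(-8, -1)) = Mul(2, Rational(-1, 8)) = Rational(-1, 4) ≈ -0.25000)
Function('z')(X) = Add(Mul(2, X), Mul(2, X, Pow(Add(Rational(-1, 4), X), -1))) (Function('z')(X) = Add(Add(X, Mul(Add(X, X), Pow(Add(X, Rational(-1, 4)), -1))), X) = Add(Add(X, Mul(Mul(2, X), Pow(Add(Rational(-1, 4), X), -1))), X) = Add(Add(X, Mul(2, X, Pow(Add(Rational(-1, 4), X), -1))), X) = Add(Mul(2, X), Mul(2, X, Pow(Add(Rational(-1, 4), X), -1))))
j = 17 (j = Add(3, Add(Mul(1, 11), 3)) = Add(3, Add(11, 3)) = Add(3, 14) = 17)
Add(Mul(Add(Function('z')(1), -7), -11), j) = Add(Mul(Add(Mul(2, 1, Pow(Add(-1, Mul(4, 1)), -1), Add(3, Mul(4, 1))), -7), -11), 17) = Add(Mul(Add(Mul(2, 1, Pow(Add(-1, 4), -1), Add(3, 4)), -7), -11), 17) = Add(Mul(Add(Mul(2, 1, Pow(3, -1), 7), -7), -11), 17) = Add(Mul(Add(Mul(2, 1, Rational(1, 3), 7), -7), -11), 17) = Add(Mul(Add(Rational(14, 3), -7), -11), 17) = Add(Mul(Rational(-7, 3), -11), 17) = Add(Rational(77, 3), 17) = Rational(128, 3)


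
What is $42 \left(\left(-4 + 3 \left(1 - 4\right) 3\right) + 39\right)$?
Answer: $336$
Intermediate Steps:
$42 \left(\left(-4 + 3 \left(1 - 4\right) 3\right) + 39\right) = 42 \left(\left(-4 + 3 \left(\left(-3\right) 3\right)\right) + 39\right) = 42 \left(\left(-4 + 3 \left(-9\right)\right) + 39\right) = 42 \left(\left(-4 - 27\right) + 39\right) = 42 \left(-31 + 39\right) = 42 \cdot 8 = 336$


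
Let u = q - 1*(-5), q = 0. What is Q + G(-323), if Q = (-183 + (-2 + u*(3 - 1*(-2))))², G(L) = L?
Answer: 25277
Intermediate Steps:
u = 5 (u = 0 - 1*(-5) = 0 + 5 = 5)
Q = 25600 (Q = (-183 + (-2 + 5*(3 - 1*(-2))))² = (-183 + (-2 + 5*(3 + 2)))² = (-183 + (-2 + 5*5))² = (-183 + (-2 + 25))² = (-183 + 23)² = (-160)² = 25600)
Q + G(-323) = 25600 - 323 = 25277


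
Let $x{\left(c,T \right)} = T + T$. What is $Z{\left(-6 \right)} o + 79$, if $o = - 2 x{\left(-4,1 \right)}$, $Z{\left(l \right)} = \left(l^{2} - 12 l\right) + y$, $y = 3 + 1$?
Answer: $-369$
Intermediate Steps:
$y = 4$
$x{\left(c,T \right)} = 2 T$
$Z{\left(l \right)} = 4 + l^{2} - 12 l$ ($Z{\left(l \right)} = \left(l^{2} - 12 l\right) + 4 = 4 + l^{2} - 12 l$)
$o = -4$ ($o = - 2 \cdot 2 \cdot 1 = \left(-2\right) 2 = -4$)
$Z{\left(-6 \right)} o + 79 = \left(4 + \left(-6\right)^{2} - -72\right) \left(-4\right) + 79 = \left(4 + 36 + 72\right) \left(-4\right) + 79 = 112 \left(-4\right) + 79 = -448 + 79 = -369$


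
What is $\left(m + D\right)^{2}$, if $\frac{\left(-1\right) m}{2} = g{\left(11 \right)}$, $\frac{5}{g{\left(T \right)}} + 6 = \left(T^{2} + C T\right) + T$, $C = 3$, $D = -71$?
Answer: $\frac{127667401}{25281} \approx 5049.9$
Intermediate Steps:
$g{\left(T \right)} = \frac{5}{-6 + T^{2} + 4 T}$ ($g{\left(T \right)} = \frac{5}{-6 + \left(\left(T^{2} + 3 T\right) + T\right)} = \frac{5}{-6 + \left(T^{2} + 4 T\right)} = \frac{5}{-6 + T^{2} + 4 T}$)
$m = - \frac{10}{159}$ ($m = - 2 \frac{5}{-6 + 11^{2} + 4 \cdot 11} = - 2 \frac{5}{-6 + 121 + 44} = - 2 \cdot \frac{5}{159} = - 2 \cdot 5 \cdot \frac{1}{159} = \left(-2\right) \frac{5}{159} = - \frac{10}{159} \approx -0.062893$)
$\left(m + D\right)^{2} = \left(- \frac{10}{159} - 71\right)^{2} = \left(- \frac{11299}{159}\right)^{2} = \frac{127667401}{25281}$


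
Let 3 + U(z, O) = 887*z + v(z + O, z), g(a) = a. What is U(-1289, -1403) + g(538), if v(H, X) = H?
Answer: -1145500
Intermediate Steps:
U(z, O) = -3 + O + 888*z (U(z, O) = -3 + (887*z + (z + O)) = -3 + (887*z + (O + z)) = -3 + (O + 888*z) = -3 + O + 888*z)
U(-1289, -1403) + g(538) = (-3 - 1403 + 888*(-1289)) + 538 = (-3 - 1403 - 1144632) + 538 = -1146038 + 538 = -1145500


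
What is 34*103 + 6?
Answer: 3508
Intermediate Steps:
34*103 + 6 = 3502 + 6 = 3508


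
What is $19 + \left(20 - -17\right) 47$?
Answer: $1758$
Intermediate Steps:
$19 + \left(20 - -17\right) 47 = 19 + \left(20 + 17\right) 47 = 19 + 37 \cdot 47 = 19 + 1739 = 1758$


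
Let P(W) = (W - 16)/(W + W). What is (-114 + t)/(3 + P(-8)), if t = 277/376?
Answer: -42587/1692 ≈ -25.170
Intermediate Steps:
P(W) = (-16 + W)/(2*W) (P(W) = (-16 + W)/((2*W)) = (-16 + W)*(1/(2*W)) = (-16 + W)/(2*W))
t = 277/376 (t = 277*(1/376) = 277/376 ≈ 0.73670)
(-114 + t)/(3 + P(-8)) = (-114 + 277/376)/(3 + (1/2)*(-16 - 8)/(-8)) = -42587/(376*(3 + (1/2)*(-1/8)*(-24))) = -42587/(376*(3 + 3/2)) = -42587/(376*9/2) = -42587/376*2/9 = -42587/1692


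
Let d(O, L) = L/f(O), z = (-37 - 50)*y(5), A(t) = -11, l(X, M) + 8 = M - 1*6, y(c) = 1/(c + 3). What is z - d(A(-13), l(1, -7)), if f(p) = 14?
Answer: -75/8 ≈ -9.3750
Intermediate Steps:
y(c) = 1/(3 + c)
l(X, M) = -14 + M (l(X, M) = -8 + (M - 1*6) = -8 + (M - 6) = -8 + (-6 + M) = -14 + M)
z = -87/8 (z = (-37 - 50)/(3 + 5) = -87/8 ≈ -10.875)
d(O, L) = L/14
z - d(A(-13), l(1, -7)) = -87/8 - (-14 - 7)/14 = -87/8 - (-21)/14 = -87/8 - 1*(-3/2) = -87/8 + 3/2 = -75/8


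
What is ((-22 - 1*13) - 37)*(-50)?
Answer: 3600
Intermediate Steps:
((-22 - 1*13) - 37)*(-50) = ((-22 - 13) - 37)*(-50) = (-35 - 37)*(-50) = -72*(-50) = 3600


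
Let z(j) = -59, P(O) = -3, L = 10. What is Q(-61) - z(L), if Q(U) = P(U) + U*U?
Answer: 3777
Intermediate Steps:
Q(U) = -3 + U² (Q(U) = -3 + U*U = -3 + U²)
Q(-61) - z(L) = (-3 + (-61)²) - 1*(-59) = (-3 + 3721) + 59 = 3718 + 59 = 3777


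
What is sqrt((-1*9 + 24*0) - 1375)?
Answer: 2*I*sqrt(346) ≈ 37.202*I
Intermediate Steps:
sqrt((-1*9 + 24*0) - 1375) = sqrt((-9 + 0) - 1375) = sqrt(-9 - 1375) = sqrt(-1384) = 2*I*sqrt(346)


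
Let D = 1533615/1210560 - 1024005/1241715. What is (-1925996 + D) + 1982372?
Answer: 376637357278077/6680757824 ≈ 56376.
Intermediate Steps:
D = 2954192253/6680757824 (D = 1533615*(1/1210560) - 1024005*1/1241715 = 102241/80704 - 68267/82781 = 2954192253/6680757824 ≈ 0.44219)
(-1925996 + D) + 1982372 = (-1925996 + 2954192253/6680757824) + 1982372 = -12867109891800451/6680757824 + 1982372 = 376637357278077/6680757824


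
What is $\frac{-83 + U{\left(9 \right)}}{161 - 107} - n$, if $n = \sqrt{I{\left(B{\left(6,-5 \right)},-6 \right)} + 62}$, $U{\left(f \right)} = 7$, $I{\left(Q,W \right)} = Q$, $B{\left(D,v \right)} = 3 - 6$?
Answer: $- \frac{38}{27} - \sqrt{59} \approx -9.0885$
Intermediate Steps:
$B{\left(D,v \right)} = -3$ ($B{\left(D,v \right)} = 3 - 6 = -3$)
$n = \sqrt{59}$ ($n = \sqrt{-3 + 62} = \sqrt{59} \approx 7.6811$)
$\frac{-83 + U{\left(9 \right)}}{161 - 107} - n = \frac{-83 + 7}{161 - 107} - \sqrt{59} = - \frac{76}{54} - \sqrt{59} = \left(-76\right) \frac{1}{54} - \sqrt{59} = - \frac{38}{27} - \sqrt{59}$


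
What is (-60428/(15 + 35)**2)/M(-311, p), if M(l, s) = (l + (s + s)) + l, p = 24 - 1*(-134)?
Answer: 15107/191250 ≈ 0.078991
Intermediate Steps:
p = 158 (p = 24 + 134 = 158)
M(l, s) = 2*l + 2*s (M(l, s) = (l + 2*s) + l = 2*l + 2*s)
(-60428/(15 + 35)**2)/M(-311, p) = (-60428/(15 + 35)**2)/(2*(-311) + 2*158) = (-60428/(50**2))/(-622 + 316) = -60428/2500/(-306) = -60428*1/2500*(-1/306) = -15107/625*(-1/306) = 15107/191250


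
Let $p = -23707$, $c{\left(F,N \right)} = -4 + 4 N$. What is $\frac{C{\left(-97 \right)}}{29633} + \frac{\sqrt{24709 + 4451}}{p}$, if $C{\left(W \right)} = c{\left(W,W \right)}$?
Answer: $- \frac{392}{29633} - \frac{54 \sqrt{10}}{23707} \approx -0.020432$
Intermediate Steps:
$C{\left(W \right)} = -4 + 4 W$
$\frac{C{\left(-97 \right)}}{29633} + \frac{\sqrt{24709 + 4451}}{p} = \frac{-4 + 4 \left(-97\right)}{29633} + \frac{\sqrt{24709 + 4451}}{-23707} = \left(-4 - 388\right) \frac{1}{29633} + \sqrt{29160} \left(- \frac{1}{23707}\right) = \left(-392\right) \frac{1}{29633} + 54 \sqrt{10} \left(- \frac{1}{23707}\right) = - \frac{392}{29633} - \frac{54 \sqrt{10}}{23707}$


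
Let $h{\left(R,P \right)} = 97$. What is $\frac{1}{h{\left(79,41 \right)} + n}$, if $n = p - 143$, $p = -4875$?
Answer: $- \frac{1}{4921} \approx -0.00020321$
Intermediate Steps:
$n = -5018$ ($n = -4875 - 143 = -5018$)
$\frac{1}{h{\left(79,41 \right)} + n} = \frac{1}{97 - 5018} = \frac{1}{-4921} = - \frac{1}{4921}$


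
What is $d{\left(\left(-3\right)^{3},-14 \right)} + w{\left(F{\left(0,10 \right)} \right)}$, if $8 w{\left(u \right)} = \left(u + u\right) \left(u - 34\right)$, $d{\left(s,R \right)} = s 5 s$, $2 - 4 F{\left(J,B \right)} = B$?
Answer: $3663$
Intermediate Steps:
$F{\left(J,B \right)} = \frac{1}{2} - \frac{B}{4}$
$d{\left(s,R \right)} = 5 s^{2}$ ($d{\left(s,R \right)} = 5 s s = 5 s^{2}$)
$w{\left(u \right)} = \frac{u \left(-34 + u\right)}{4}$ ($w{\left(u \right)} = \frac{\left(u + u\right) \left(u - 34\right)}{8} = \frac{2 u \left(-34 + u\right)}{8} = \frac{u \left(-34 + u\right)}{4}$)
$d{\left(\left(-3\right)^{3},-14 \right)} + w{\left(F{\left(0,10 \right)} \right)} = 5 \left(\left(-3\right)^{3}\right)^{2} + \frac{\left(\frac{1}{2} - \frac{5}{2}\right) \left(-34 + \left(\frac{1}{2} - \frac{5}{2}\right)\right)}{4} = 5 \left(-27\right)^{2} + \frac{\left(\frac{1}{2} - \frac{5}{2}\right) \left(-34 + \left(\frac{1}{2} - \frac{5}{2}\right)\right)}{4} = 5 \cdot 729 + \frac{1}{4} \left(-2\right) \left(-34 - 2\right) = 3645 + \frac{1}{4} \left(-2\right) \left(-36\right) = 3645 + 18 = 3663$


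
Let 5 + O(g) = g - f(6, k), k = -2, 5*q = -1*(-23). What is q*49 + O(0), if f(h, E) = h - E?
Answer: 1062/5 ≈ 212.40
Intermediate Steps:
q = 23/5 (q = (-1*(-23))/5 = (1/5)*23 = 23/5 ≈ 4.6000)
O(g) = -13 + g (O(g) = -5 + (g - (6 - 1*(-2))) = -5 + (g - (6 + 2)) = -5 + (g - 1*8) = -5 + (g - 8) = -5 + (-8 + g) = -13 + g)
q*49 + O(0) = (23/5)*49 + (-13 + 0) = 1127/5 - 13 = 1062/5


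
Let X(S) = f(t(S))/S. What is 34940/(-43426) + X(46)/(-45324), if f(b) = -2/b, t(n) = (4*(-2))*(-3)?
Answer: -437079252847/543234246624 ≈ -0.80459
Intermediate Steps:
t(n) = 24 (t(n) = -8*(-3) = 24)
X(S) = -1/(12*S) (X(S) = (-2/24)/S = (-2*1/24)/S = -1/(12*S))
34940/(-43426) + X(46)/(-45324) = 34940/(-43426) - 1/12/46/(-45324) = 34940*(-1/43426) - 1/12*1/46*(-1/45324) = -17470/21713 - 1/552*(-1/45324) = -17470/21713 + 1/25018848 = -437079252847/543234246624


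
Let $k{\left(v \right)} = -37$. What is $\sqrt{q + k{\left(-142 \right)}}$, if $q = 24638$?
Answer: $\sqrt{24601} \approx 156.85$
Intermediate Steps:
$\sqrt{q + k{\left(-142 \right)}} = \sqrt{24638 - 37} = \sqrt{24601}$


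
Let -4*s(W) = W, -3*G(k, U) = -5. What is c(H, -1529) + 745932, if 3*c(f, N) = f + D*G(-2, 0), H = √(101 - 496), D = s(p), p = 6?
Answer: 4475587/6 + I*√395/3 ≈ 7.4593e+5 + 6.6249*I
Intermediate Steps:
G(k, U) = 5/3 (G(k, U) = -⅓*(-5) = 5/3)
s(W) = -W/4
D = -3/2 (D = -¼*6 = -3/2 ≈ -1.5000)
H = I*√395 (H = √(-395) = I*√395 ≈ 19.875*I)
c(f, N) = -⅚ + f/3 (c(f, N) = (f - 3/2*5/3)/3 = (f - 5/2)/3 = (-5/2 + f)/3 = -⅚ + f/3)
c(H, -1529) + 745932 = (-⅚ + (I*√395)/3) + 745932 = (-⅚ + I*√395/3) + 745932 = 4475587/6 + I*√395/3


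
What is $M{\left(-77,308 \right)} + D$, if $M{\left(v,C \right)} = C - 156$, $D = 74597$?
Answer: $74749$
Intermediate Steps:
$M{\left(v,C \right)} = -156 + C$ ($M{\left(v,C \right)} = C - 156 = -156 + C$)
$M{\left(-77,308 \right)} + D = \left(-156 + 308\right) + 74597 = 152 + 74597 = 74749$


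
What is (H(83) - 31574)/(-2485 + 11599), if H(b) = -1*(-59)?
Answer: -10505/3038 ≈ -3.4579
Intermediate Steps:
H(b) = 59
(H(83) - 31574)/(-2485 + 11599) = (59 - 31574)/(-2485 + 11599) = -31515/9114 = -31515*1/9114 = -10505/3038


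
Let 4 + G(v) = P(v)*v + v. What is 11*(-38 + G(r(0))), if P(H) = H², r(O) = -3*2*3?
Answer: -64812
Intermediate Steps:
r(O) = -18 (r(O) = -6*3 = -18)
G(v) = -4 + v + v³ (G(v) = -4 + (v²*v + v) = -4 + (v³ + v) = -4 + (v + v³) = -4 + v + v³)
11*(-38 + G(r(0))) = 11*(-38 + (-4 - 18 + (-18)³)) = 11*(-38 + (-4 - 18 - 5832)) = 11*(-38 - 5854) = 11*(-5892) = -64812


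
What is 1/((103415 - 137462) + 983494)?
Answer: 1/949447 ≈ 1.0532e-6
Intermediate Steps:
1/((103415 - 137462) + 983494) = 1/(-34047 + 983494) = 1/949447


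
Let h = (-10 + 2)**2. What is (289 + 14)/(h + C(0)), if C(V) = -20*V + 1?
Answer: 303/65 ≈ 4.6615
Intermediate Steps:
h = 64 (h = (-8)**2 = 64)
C(V) = 1 - 20*V
(289 + 14)/(h + C(0)) = (289 + 14)/(64 + (1 - 20*0)) = 303/(64 + (1 + 0)) = 303/(64 + 1) = 303/65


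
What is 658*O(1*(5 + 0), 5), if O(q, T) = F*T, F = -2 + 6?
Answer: 13160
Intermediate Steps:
F = 4
O(q, T) = 4*T
658*O(1*(5 + 0), 5) = 658*(4*5) = 658*20 = 13160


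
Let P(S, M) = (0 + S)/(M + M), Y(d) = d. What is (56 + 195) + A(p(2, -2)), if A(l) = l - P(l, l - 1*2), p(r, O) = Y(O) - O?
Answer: 251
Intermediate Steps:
p(r, O) = 0 (p(r, O) = O - O = 0)
P(S, M) = S/(2*M) (P(S, M) = S/((2*M)) = S*(1/(2*M)) = S/(2*M))
A(l) = l - l/(2*(-2 + l)) (A(l) = l - l/(2*(l - 1*2)) = l - l/(2*(l - 2)) = l - l/(2*(-2 + l)))
(56 + 195) + A(p(2, -2)) = (56 + 195) + (1/2)*0*(-5 + 2*0)/(-2 + 0) = 251 + (1/2)*0*(-5 + 0)/(-2) = 251 + (1/2)*0*(-1/2)*(-5) = 251 + 0 = 251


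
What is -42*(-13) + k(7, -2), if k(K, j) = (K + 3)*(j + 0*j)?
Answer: 526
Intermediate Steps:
k(K, j) = j*(3 + K) (k(K, j) = (3 + K)*(j + 0) = (3 + K)*j = j*(3 + K))
-42*(-13) + k(7, -2) = -42*(-13) - 2*(3 + 7) = 546 - 2*10 = 546 - 20 = 526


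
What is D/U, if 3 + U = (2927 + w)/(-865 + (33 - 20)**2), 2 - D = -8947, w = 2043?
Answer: -3114252/3529 ≈ -882.47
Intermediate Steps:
D = 8949 (D = 2 - 1*(-8947) = 2 + 8947 = 8949)
U = -3529/348 (U = -3 + (2927 + 2043)/(-865 + (33 - 20)**2) = -3 + 4970/(-865 + 13**2) = -3 + 4970/(-865 + 169) = -3 + 4970/(-696) = -3 + 4970*(-1/696) = -3 - 2485/348 = -3529/348 ≈ -10.141)
D/U = 8949/(-3529/348) = 8949*(-348/3529) = -3114252/3529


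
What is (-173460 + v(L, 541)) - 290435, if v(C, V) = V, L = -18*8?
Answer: -463354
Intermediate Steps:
L = -144
(-173460 + v(L, 541)) - 290435 = (-173460 + 541) - 290435 = -172919 - 290435 = -463354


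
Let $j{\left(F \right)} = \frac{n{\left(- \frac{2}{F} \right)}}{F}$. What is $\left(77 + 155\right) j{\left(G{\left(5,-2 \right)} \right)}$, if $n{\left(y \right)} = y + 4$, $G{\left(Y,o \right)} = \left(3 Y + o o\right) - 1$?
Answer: $\frac{4060}{81} \approx 50.123$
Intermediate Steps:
$G{\left(Y,o \right)} = -1 + o^{2} + 3 Y$ ($G{\left(Y,o \right)} = \left(3 Y + o^{2}\right) - 1 = \left(o^{2} + 3 Y\right) - 1 = -1 + o^{2} + 3 Y$)
$n{\left(y \right)} = 4 + y$
$j{\left(F \right)} = \frac{4 - \frac{2}{F}}{F}$
$\left(77 + 155\right) j{\left(G{\left(5,-2 \right)} \right)} = \left(77 + 155\right) \frac{2 \left(-1 + 2 \left(-1 + \left(-2\right)^{2} + 3 \cdot 5\right)\right)}{\left(-1 + \left(-2\right)^{2} + 3 \cdot 5\right)^{2}} = 232 \frac{2 \left(-1 + 2 \left(-1 + 4 + 15\right)\right)}{\left(-1 + 4 + 15\right)^{2}} = 232 \frac{2 \left(-1 + 2 \cdot 18\right)}{324} = 232 \cdot 2 \cdot \frac{1}{324} \left(-1 + 36\right) = 232 \cdot 2 \cdot \frac{1}{324} \cdot 35 = 232 \cdot \frac{35}{162} = \frac{4060}{81}$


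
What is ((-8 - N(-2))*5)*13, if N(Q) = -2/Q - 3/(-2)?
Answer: -1365/2 ≈ -682.50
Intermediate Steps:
N(Q) = 3/2 - 2/Q (N(Q) = -2/Q - 3*(-½) = -2/Q + 3/2 = 3/2 - 2/Q)
((-8 - N(-2))*5)*13 = ((-8 - (3/2 - 2/(-2)))*5)*13 = ((-8 - (3/2 - 2*(-½)))*5)*13 = ((-8 - (3/2 + 1))*5)*13 = ((-8 - 1*5/2)*5)*13 = ((-8 - 5/2)*5)*13 = -21/2*5*13 = -105/2*13 = -1365/2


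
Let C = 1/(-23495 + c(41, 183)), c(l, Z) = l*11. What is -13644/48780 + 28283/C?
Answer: -883125927839/1355 ≈ -6.5175e+8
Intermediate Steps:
c(l, Z) = 11*l
C = -1/23044 (C = 1/(-23495 + 11*41) = 1/(-23495 + 451) = 1/(-23044) = -1/23044 ≈ -4.3395e-5)
-13644/48780 + 28283/C = -13644/48780 + 28283/(-1/23044) = -13644*1/48780 + 28283*(-23044) = -379/1355 - 651753452 = -883125927839/1355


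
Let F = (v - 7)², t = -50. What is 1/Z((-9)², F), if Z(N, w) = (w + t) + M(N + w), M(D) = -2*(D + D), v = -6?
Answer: -1/881 ≈ -0.0011351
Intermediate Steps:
M(D) = -4*D
F = 169 (F = (-6 - 7)² = (-13)² = 169)
Z(N, w) = -50 - 4*N - 3*w (Z(N, w) = (w - 50) - 4*(N + w) = (-50 + w) + (-4*N - 4*w) = -50 - 4*N - 3*w)
1/Z((-9)², F) = 1/(-50 - 4*(-9)² - 3*169) = 1/(-50 - 4*81 - 507) = 1/(-50 - 324 - 507) = 1/(-881) = -1/881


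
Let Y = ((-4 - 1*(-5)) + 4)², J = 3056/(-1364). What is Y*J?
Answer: -19100/341 ≈ -56.012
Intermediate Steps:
J = -764/341 (J = 3056*(-1/1364) = -764/341 ≈ -2.2405)
Y = 25 (Y = ((-4 + 5) + 4)² = (1 + 4)² = 5² = 25)
Y*J = 25*(-764/341) = -19100/341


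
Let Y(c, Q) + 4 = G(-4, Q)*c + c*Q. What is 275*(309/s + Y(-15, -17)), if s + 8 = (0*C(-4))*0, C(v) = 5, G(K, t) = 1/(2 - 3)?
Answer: 500225/8 ≈ 62528.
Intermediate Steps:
G(K, t) = -1 (G(K, t) = 1/(-1) = -1)
Y(c, Q) = -4 - c + Q*c (Y(c, Q) = -4 + (-c + c*Q) = -4 + (-c + Q*c) = -4 - c + Q*c)
s = -8 (s = -8 + (0*5)*0 = -8 + 0*0 = -8 + 0 = -8)
275*(309/s + Y(-15, -17)) = 275*(309/(-8) + (-4 - 1*(-15) - 17*(-15))) = 275*(309*(-⅛) + (-4 + 15 + 255)) = 275*(-309/8 + 266) = 275*(1819/8) = 500225/8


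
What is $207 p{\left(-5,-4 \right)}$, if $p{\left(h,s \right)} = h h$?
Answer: $5175$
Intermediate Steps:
$p{\left(h,s \right)} = h^{2}$
$207 p{\left(-5,-4 \right)} = 207 \left(-5\right)^{2} = 207 \cdot 25 = 5175$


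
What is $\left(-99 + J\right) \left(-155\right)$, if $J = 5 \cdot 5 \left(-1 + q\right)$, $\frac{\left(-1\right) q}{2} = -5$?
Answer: $-19530$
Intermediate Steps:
$q = 10$ ($q = \left(-2\right) \left(-5\right) = 10$)
$J = 225$ ($J = 5 \cdot 5 \left(-1 + 10\right) = 25 \cdot 9 = 225$)
$\left(-99 + J\right) \left(-155\right) = \left(-99 + 225\right) \left(-155\right) = 126 \left(-155\right) = -19530$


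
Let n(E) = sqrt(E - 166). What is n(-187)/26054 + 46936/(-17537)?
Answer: -46936/17537 + I*sqrt(353)/26054 ≈ -2.6764 + 0.00072113*I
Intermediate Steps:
n(E) = sqrt(-166 + E)
n(-187)/26054 + 46936/(-17537) = sqrt(-166 - 187)/26054 + 46936/(-17537) = sqrt(-353)*(1/26054) + 46936*(-1/17537) = (I*sqrt(353))*(1/26054) - 46936/17537 = I*sqrt(353)/26054 - 46936/17537 = -46936/17537 + I*sqrt(353)/26054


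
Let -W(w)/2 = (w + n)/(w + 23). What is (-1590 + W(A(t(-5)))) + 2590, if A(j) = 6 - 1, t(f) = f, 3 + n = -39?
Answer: 14037/14 ≈ 1002.6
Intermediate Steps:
n = -42 (n = -3 - 39 = -42)
A(j) = 5
W(w) = -2*(-42 + w)/(23 + w) (W(w) = -2*(w - 42)/(w + 23) = -2*(-42 + w)/(23 + w))
(-1590 + W(A(t(-5)))) + 2590 = (-1590 + 2*(42 - 1*5)/(23 + 5)) + 2590 = (-1590 + 2*(42 - 5)/28) + 2590 = (-1590 + 2*(1/28)*37) + 2590 = (-1590 + 37/14) + 2590 = -22223/14 + 2590 = 14037/14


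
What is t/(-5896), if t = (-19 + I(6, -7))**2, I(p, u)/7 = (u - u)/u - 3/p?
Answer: -2025/23584 ≈ -0.085863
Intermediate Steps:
I(p, u) = -21/p (I(p, u) = 7*((u - u)/u - 3/p) = 7*(0/u - 3/p) = 7*(0 - 3/p) = 7*(-3/p) = -21/p)
t = 2025/4 (t = (-19 - 21/6)**2 = (-19 - 21*1/6)**2 = (-19 - 7/2)**2 = (-45/2)**2 = 2025/4 ≈ 506.25)
t/(-5896) = (2025/4)/(-5896) = (2025/4)*(-1/5896) = -2025/23584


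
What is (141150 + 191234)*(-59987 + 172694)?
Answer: 37462003488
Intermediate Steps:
(141150 + 191234)*(-59987 + 172694) = 332384*112707 = 37462003488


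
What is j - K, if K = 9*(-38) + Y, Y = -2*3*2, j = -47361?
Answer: -47007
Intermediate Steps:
Y = -12 (Y = -6*2 = -12)
K = -354 (K = 9*(-38) - 12 = -342 - 12 = -354)
j - K = -47361 - 1*(-354) = -47361 + 354 = -47007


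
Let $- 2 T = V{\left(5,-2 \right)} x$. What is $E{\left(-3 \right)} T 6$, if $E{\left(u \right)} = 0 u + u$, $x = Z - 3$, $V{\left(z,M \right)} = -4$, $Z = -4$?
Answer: $252$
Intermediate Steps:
$x = -7$ ($x = -4 - 3 = -7$)
$E{\left(u \right)} = u$ ($E{\left(u \right)} = 0 + u = u$)
$T = -14$ ($T = - \frac{\left(-4\right) \left(-7\right)}{2} = \left(- \frac{1}{2}\right) 28 = -14$)
$E{\left(-3 \right)} T 6 = \left(-3\right) \left(-14\right) 6 = 42 \cdot 6 = 252$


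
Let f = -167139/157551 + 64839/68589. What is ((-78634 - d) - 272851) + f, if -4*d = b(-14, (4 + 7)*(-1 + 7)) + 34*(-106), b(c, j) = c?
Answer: -846225724134005/2401392342 ≈ -3.5239e+5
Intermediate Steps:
d = 1809/2 (d = -(-14 + 34*(-106))/4 = -(-14 - 3604)/4 = -¼*(-3618) = 1809/2 ≈ 904.50)
f = -138716398/1200696171 (f = -167139*1/157551 + 64839*(1/68589) = -55713/52517 + 21613/22863 = -138716398/1200696171 ≈ -0.11553)
((-78634 - d) - 272851) + f = ((-78634 - 1*1809/2) - 272851) - 138716398/1200696171 = ((-78634 - 1809/2) - 272851) - 138716398/1200696171 = (-159077/2 - 272851) - 138716398/1200696171 = -704779/2 - 138716398/1200696171 = -846225724134005/2401392342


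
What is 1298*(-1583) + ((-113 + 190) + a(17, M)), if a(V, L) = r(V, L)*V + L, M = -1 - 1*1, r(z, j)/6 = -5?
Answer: -2055169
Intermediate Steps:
r(z, j) = -30 (r(z, j) = 6*(-5) = -30)
M = -2 (M = -1 - 1 = -2)
a(V, L) = L - 30*V (a(V, L) = -30*V + L = L - 30*V)
1298*(-1583) + ((-113 + 190) + a(17, M)) = 1298*(-1583) + ((-113 + 190) + (-2 - 30*17)) = -2054734 + (77 + (-2 - 510)) = -2054734 + (77 - 512) = -2054734 - 435 = -2055169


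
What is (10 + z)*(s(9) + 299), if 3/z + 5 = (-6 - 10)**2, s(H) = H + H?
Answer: 796621/251 ≈ 3173.8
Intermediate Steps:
s(H) = 2*H
z = 3/251 (z = 3/(-5 + (-6 - 10)**2) = 3/(-5 + (-16)**2) = 3/(-5 + 256) = 3/251 ≈ 0.011952)
(10 + z)*(s(9) + 299) = (10 + 3/251)*(2*9 + 299) = 2513*(18 + 299)/251 = (2513/251)*317 = 796621/251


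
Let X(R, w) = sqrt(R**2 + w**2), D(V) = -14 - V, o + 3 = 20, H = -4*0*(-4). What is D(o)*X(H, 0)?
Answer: 0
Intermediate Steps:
H = 0 (H = 0*(-4) = 0)
o = 17 (o = -3 + 20 = 17)
D(o)*X(H, 0) = (-14 - 1*17)*sqrt(0**2 + 0**2) = (-14 - 17)*sqrt(0 + 0) = -31*sqrt(0) = -31*0 = 0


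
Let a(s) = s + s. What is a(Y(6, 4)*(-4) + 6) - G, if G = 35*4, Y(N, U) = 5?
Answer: -168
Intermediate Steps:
G = 140
a(s) = 2*s
a(Y(6, 4)*(-4) + 6) - G = 2*(5*(-4) + 6) - 1*140 = 2*(-20 + 6) - 140 = 2*(-14) - 140 = -28 - 140 = -168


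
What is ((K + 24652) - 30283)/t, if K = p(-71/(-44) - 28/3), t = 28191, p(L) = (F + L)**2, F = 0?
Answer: -97076183/491199984 ≈ -0.19763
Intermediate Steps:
p(L) = L**2 (p(L) = (0 + L)**2 = L**2)
K = 1038361/17424 (K = (-71/(-44) - 28/3)**2 = (-71*(-1/44) - 28*1/3)**2 = (71/44 - 28/3)**2 = (-1019/132)**2 = 1038361/17424 ≈ 59.594)
((K + 24652) - 30283)/t = ((1038361/17424 + 24652) - 30283)/28191 = (430574809/17424 - 30283)*(1/28191) = -97076183/17424*1/28191 = -97076183/491199984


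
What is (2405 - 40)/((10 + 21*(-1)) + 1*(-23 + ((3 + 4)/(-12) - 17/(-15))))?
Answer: -47300/669 ≈ -70.703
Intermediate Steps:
(2405 - 40)/((10 + 21*(-1)) + 1*(-23 + ((3 + 4)/(-12) - 17/(-15)))) = 2365/((10 - 21) + 1*(-23 + (7*(-1/12) - 17*(-1/15)))) = 2365/(-11 + 1*(-23 + (-7/12 + 17/15))) = 2365/(-11 + 1*(-23 + 11/20)) = 2365/(-11 + 1*(-449/20)) = 2365/(-11 - 449/20) = 2365/(-669/20) = 2365*(-20/669) = -47300/669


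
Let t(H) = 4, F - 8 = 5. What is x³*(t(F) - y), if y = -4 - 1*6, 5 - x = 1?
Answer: 896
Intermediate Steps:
F = 13 (F = 8 + 5 = 13)
x = 4 (x = 5 - 1*1 = 5 - 1 = 4)
y = -10 (y = -4 - 6 = -10)
x³*(t(F) - y) = 4³*(4 - 1*(-10)) = 64*(4 + 10) = 64*14 = 896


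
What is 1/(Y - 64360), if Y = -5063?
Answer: -1/69423 ≈ -1.4404e-5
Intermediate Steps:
1/(Y - 64360) = 1/(-5063 - 64360) = 1/(-69423) = -1/69423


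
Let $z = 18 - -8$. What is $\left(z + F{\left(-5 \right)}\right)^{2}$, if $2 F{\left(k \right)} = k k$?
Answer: $\frac{5929}{4} \approx 1482.3$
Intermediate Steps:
$z = 26$ ($z = 18 + 8 = 26$)
$F{\left(k \right)} = \frac{k^{2}}{2}$ ($F{\left(k \right)} = \frac{k k}{2} = \frac{k^{2}}{2}$)
$\left(z + F{\left(-5 \right)}\right)^{2} = \left(26 + \frac{\left(-5\right)^{2}}{2}\right)^{2} = \left(26 + \frac{1}{2} \cdot 25\right)^{2} = \left(26 + \frac{25}{2}\right)^{2} = \left(\frac{77}{2}\right)^{2} = \frac{5929}{4}$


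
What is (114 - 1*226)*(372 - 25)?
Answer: -38864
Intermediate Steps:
(114 - 1*226)*(372 - 25) = (114 - 226)*347 = -112*347 = -38864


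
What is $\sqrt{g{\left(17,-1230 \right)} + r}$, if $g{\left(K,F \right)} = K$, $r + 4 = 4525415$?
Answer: $2 \sqrt{1131357} \approx 2127.3$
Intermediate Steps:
$r = 4525411$ ($r = -4 + 4525415 = 4525411$)
$\sqrt{g{\left(17,-1230 \right)} + r} = \sqrt{17 + 4525411} = \sqrt{4525428} = 2 \sqrt{1131357}$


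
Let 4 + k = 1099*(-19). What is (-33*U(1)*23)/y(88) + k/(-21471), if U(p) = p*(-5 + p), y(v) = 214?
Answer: 34827673/2297397 ≈ 15.160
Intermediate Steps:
k = -20885 (k = -4 + 1099*(-19) = -4 - 20881 = -20885)
(-33*U(1)*23)/y(88) + k/(-21471) = (-33*(-5 + 1)*23)/214 - 20885/(-21471) = (-33*(-4)*23)*(1/214) - 20885*(-1/21471) = (-33*(-4)*23)*(1/214) + 20885/21471 = (132*23)*(1/214) + 20885/21471 = 3036*(1/214) + 20885/21471 = 1518/107 + 20885/21471 = 34827673/2297397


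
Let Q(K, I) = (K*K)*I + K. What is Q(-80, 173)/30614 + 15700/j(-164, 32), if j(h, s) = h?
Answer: -37384015/627587 ≈ -59.568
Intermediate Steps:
Q(K, I) = K + I*K**2 (Q(K, I) = K**2*I + K = I*K**2 + K = K + I*K**2)
Q(-80, 173)/30614 + 15700/j(-164, 32) = -80*(1 + 173*(-80))/30614 + 15700/(-164) = -80*(1 - 13840)*(1/30614) + 15700*(-1/164) = -80*(-13839)*(1/30614) - 3925/41 = 1107120*(1/30614) - 3925/41 = 553560/15307 - 3925/41 = -37384015/627587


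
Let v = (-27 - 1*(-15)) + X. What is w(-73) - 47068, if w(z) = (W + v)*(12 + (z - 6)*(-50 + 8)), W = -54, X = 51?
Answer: -97018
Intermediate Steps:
v = 39 (v = (-27 - 1*(-15)) + 51 = (-27 + 15) + 51 = -12 + 51 = 39)
w(z) = -3960 + 630*z (w(z) = (-54 + 39)*(12 + (z - 6)*(-50 + 8)) = -15*(12 + (-6 + z)*(-42)) = -15*(12 + (252 - 42*z)) = -15*(264 - 42*z) = -3960 + 630*z)
w(-73) - 47068 = (-3960 + 630*(-73)) - 47068 = (-3960 - 45990) - 47068 = -49950 - 47068 = -97018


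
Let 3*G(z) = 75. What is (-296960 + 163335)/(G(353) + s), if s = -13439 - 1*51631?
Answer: 26725/13009 ≈ 2.0543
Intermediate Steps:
G(z) = 25 (G(z) = (⅓)*75 = 25)
s = -65070 (s = -13439 - 51631 = -65070)
(-296960 + 163335)/(G(353) + s) = (-296960 + 163335)/(25 - 65070) = -133625/(-65045) = -133625*(-1/65045) = 26725/13009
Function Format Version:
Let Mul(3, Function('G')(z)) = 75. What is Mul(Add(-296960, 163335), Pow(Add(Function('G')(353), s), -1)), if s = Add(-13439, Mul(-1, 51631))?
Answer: Rational(26725, 13009) ≈ 2.0543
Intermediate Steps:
Function('G')(z) = 25 (Function('G')(z) = Mul(Rational(1, 3), 75) = 25)
s = -65070 (s = Add(-13439, -51631) = -65070)
Mul(Add(-296960, 163335), Pow(Add(Function('G')(353), s), -1)) = Mul(Add(-296960, 163335), Pow(Add(25, -65070), -1)) = Mul(-133625, Pow(-65045, -1)) = Mul(-133625, Rational(-1, 65045)) = Rational(26725, 13009)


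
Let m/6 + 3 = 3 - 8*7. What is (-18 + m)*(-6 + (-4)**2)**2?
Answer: -35400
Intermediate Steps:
m = -336 (m = -18 + 6*(3 - 8*7) = -18 + 6*(3 - 56) = -18 + 6*(-53) = -18 - 318 = -336)
(-18 + m)*(-6 + (-4)**2)**2 = (-18 - 336)*(-6 + (-4)**2)**2 = -354*(-6 + 16)**2 = -354*10**2 = -354*100 = -35400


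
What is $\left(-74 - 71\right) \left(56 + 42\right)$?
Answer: $-14210$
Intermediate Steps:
$\left(-74 - 71\right) \left(56 + 42\right) = \left(-74 - 71\right) 98 = \left(-145\right) 98 = -14210$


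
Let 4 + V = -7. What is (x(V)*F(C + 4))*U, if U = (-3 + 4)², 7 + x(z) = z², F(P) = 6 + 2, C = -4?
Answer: 912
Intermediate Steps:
F(P) = 8
V = -11 (V = -4 - 7 = -11)
x(z) = -7 + z²
U = 1 (U = 1² = 1)
(x(V)*F(C + 4))*U = ((-7 + (-11)²)*8)*1 = ((-7 + 121)*8)*1 = (114*8)*1 = 912*1 = 912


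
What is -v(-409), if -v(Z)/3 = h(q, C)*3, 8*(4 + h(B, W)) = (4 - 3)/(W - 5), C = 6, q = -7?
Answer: -279/8 ≈ -34.875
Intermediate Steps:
h(B, W) = -4 + 1/(8*(-5 + W)) (h(B, W) = -4 + ((4 - 3)/(W - 5))/8 = -4 + (1/(-5 + W))/8 = -4 + 1/(8*(-5 + W)))
v(Z) = 279/8 (v(Z) = -3*(161 - 32*6)/(8*(-5 + 6))*3 = -3*(⅛)*(161 - 192)/1*3 = -3*(⅛)*1*(-31)*3 = -(-93)*3/8 = -3*(-93/8) = 279/8)
-v(-409) = -1*279/8 = -279/8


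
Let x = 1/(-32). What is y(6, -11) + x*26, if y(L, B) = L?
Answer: 83/16 ≈ 5.1875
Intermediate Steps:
x = -1/32 ≈ -0.031250
y(6, -11) + x*26 = 6 - 1/32*26 = 6 - 13/16 = 83/16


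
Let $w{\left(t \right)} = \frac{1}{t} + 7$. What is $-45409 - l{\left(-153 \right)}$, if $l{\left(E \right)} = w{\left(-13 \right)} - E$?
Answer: $- \frac{592396}{13} \approx -45569.0$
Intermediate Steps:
$w{\left(t \right)} = 7 + \frac{1}{t}$
$l{\left(E \right)} = \frac{90}{13} - E$ ($l{\left(E \right)} = \left(7 + \frac{1}{-13}\right) - E = \left(7 - \frac{1}{13}\right) - E = \frac{90}{13} - E$)
$-45409 - l{\left(-153 \right)} = -45409 - \left(\frac{90}{13} - -153\right) = -45409 - \left(\frac{90}{13} + 153\right) = -45409 - \frac{2079}{13} = - \frac{592396}{13}$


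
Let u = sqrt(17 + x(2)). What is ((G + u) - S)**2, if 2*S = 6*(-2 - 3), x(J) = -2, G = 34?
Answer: (49 + sqrt(15))**2 ≈ 2795.6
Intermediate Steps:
u = sqrt(15) (u = sqrt(17 - 2) = sqrt(15) ≈ 3.8730)
S = -15 (S = (6*(-2 - 3))/2 = (6*(-5))/2 = (1/2)*(-30) = -15)
((G + u) - S)**2 = ((34 + sqrt(15)) - 1*(-15))**2 = ((34 + sqrt(15)) + 15)**2 = (49 + sqrt(15))**2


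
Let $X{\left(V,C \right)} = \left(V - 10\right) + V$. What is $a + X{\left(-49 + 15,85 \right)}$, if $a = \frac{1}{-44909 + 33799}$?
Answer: $- \frac{866581}{11110} \approx -78.0$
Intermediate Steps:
$a = - \frac{1}{11110}$ ($a = \frac{1}{-11110} = - \frac{1}{11110} \approx -9.0009 \cdot 10^{-5}$)
$X{\left(V,C \right)} = -10 + 2 V$ ($X{\left(V,C \right)} = \left(V - 10\right) + V = \left(-10 + V\right) + V = -10 + 2 V$)
$a + X{\left(-49 + 15,85 \right)} = - \frac{1}{11110} + \left(-10 + 2 \left(-49 + 15\right)\right) = - \frac{1}{11110} + \left(-10 + 2 \left(-34\right)\right) = - \frac{1}{11110} - 78 = - \frac{866581}{11110}$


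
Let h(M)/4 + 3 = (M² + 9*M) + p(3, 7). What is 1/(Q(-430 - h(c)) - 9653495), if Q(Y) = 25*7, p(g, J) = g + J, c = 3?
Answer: -1/9653320 ≈ -1.0359e-7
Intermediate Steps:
p(g, J) = J + g
h(M) = 28 + 4*M² + 36*M (h(M) = -12 + 4*((M² + 9*M) + (7 + 3)) = -12 + 4*((M² + 9*M) + 10) = -12 + 4*(10 + M² + 9*M) = -12 + (40 + 4*M² + 36*M) = 28 + 4*M² + 36*M)
Q(Y) = 175
1/(Q(-430 - h(c)) - 9653495) = 1/(175 - 9653495) = 1/(-9653320) = -1/9653320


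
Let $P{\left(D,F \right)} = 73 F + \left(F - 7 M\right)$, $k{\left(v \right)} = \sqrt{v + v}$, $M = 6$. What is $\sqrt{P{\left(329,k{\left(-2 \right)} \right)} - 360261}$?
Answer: $\sqrt{-360303 + 148 i} \approx 0.12 + 600.25 i$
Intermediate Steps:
$k{\left(v \right)} = \sqrt{2} \sqrt{v}$ ($k{\left(v \right)} = \sqrt{2 v} = \sqrt{2} \sqrt{v}$)
$P{\left(D,F \right)} = -42 + 74 F$ ($P{\left(D,F \right)} = 73 F + \left(F - 42\right) = 73 F + \left(-42 + F\right) = -42 + 74 F$)
$\sqrt{P{\left(329,k{\left(-2 \right)} \right)} - 360261} = \sqrt{\left(-42 + 74 \sqrt{2} \sqrt{-2}\right) - 360261} = \sqrt{\left(-42 + 74 \sqrt{2} i \sqrt{2}\right) - 360261} = \sqrt{\left(-42 + 74 \cdot 2 i\right) - 360261} = \sqrt{\left(-42 + 148 i\right) - 360261} = \sqrt{-360303 + 148 i}$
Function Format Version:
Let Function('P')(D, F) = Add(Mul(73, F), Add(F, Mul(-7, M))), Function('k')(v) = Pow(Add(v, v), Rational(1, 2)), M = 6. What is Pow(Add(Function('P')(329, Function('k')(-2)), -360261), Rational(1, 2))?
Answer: Pow(Add(-360303, Mul(148, I)), Rational(1, 2)) ≈ Add(0.12, Mul(600.25, I))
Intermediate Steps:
Function('k')(v) = Mul(Pow(2, Rational(1, 2)), Pow(v, Rational(1, 2))) (Function('k')(v) = Pow(Mul(2, v), Rational(1, 2)) = Mul(Pow(2, Rational(1, 2)), Pow(v, Rational(1, 2))))
Function('P')(D, F) = Add(-42, Mul(74, F)) (Function('P')(D, F) = Add(Mul(73, F), Add(F, Mul(-7, 6))) = Add(Mul(73, F), Add(F, -42)) = Add(Mul(73, F), Add(-42, F)) = Add(-42, Mul(74, F)))
Pow(Add(Function('P')(329, Function('k')(-2)), -360261), Rational(1, 2)) = Pow(Add(Add(-42, Mul(74, Mul(Pow(2, Rational(1, 2)), Pow(-2, Rational(1, 2))))), -360261), Rational(1, 2)) = Pow(Add(Add(-42, Mul(74, Mul(Pow(2, Rational(1, 2)), Mul(I, Pow(2, Rational(1, 2)))))), -360261), Rational(1, 2)) = Pow(Add(Add(-42, Mul(74, Mul(2, I))), -360261), Rational(1, 2)) = Pow(Add(Add(-42, Mul(148, I)), -360261), Rational(1, 2)) = Pow(Add(-360303, Mul(148, I)), Rational(1, 2))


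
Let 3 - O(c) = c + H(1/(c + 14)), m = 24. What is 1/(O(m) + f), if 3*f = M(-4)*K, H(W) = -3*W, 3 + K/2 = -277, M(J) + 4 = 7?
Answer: -38/22075 ≈ -0.0017214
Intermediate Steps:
M(J) = 3 (M(J) = -4 + 7 = 3)
K = -560 (K = -6 + 2*(-277) = -6 - 554 = -560)
O(c) = 3 - c + 3/(14 + c) (O(c) = 3 - (c - 3/(c + 14)) = 3 - (c - 3/(14 + c)) = 3 + (-c + 3/(14 + c)) = 3 - c + 3/(14 + c))
f = -560 (f = (3*(-560))/3 = (⅓)*(-1680) = -560)
1/(O(m) + f) = 1/((3 + (3 - 1*24)*(14 + 24))/(14 + 24) - 560) = 1/((3 + (3 - 24)*38)/38 - 560) = 1/((3 - 21*38)/38 - 560) = 1/((3 - 798)/38 - 560) = 1/((1/38)*(-795) - 560) = 1/(-795/38 - 560) = 1/(-22075/38) = -38/22075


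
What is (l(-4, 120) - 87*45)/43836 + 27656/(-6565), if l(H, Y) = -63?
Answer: -15877487/3689530 ≈ -4.3034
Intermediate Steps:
(l(-4, 120) - 87*45)/43836 + 27656/(-6565) = (-63 - 87*45)/43836 + 27656/(-6565) = (-63 - 1*3915)*(1/43836) + 27656*(-1/6565) = (-63 - 3915)*(1/43836) - 27656/6565 = -3978*1/43836 - 27656/6565 = -51/562 - 27656/6565 = -15877487/3689530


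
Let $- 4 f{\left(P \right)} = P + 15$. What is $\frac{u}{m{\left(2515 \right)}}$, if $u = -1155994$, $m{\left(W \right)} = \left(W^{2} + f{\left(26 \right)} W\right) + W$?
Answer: $- \frac{4623976}{25207845} \approx -0.18343$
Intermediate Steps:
$f{\left(P \right)} = - \frac{15}{4} - \frac{P}{4}$ ($f{\left(P \right)} = - \frac{P + 15}{4} = - \frac{15 + P}{4} = - \frac{15}{4} - \frac{P}{4}$)
$m{\left(W \right)} = W^{2} - \frac{37 W}{4}$ ($m{\left(W \right)} = \left(W^{2} + \left(- \frac{15}{4} - \frac{13}{2}\right) W\right) + W = \left(W^{2} - \frac{41 W}{4}\right) + W = W^{2} - \frac{37 W}{4}$)
$\frac{u}{m{\left(2515 \right)}} = - \frac{1155994}{\frac{1}{4} \cdot 2515 \left(-37 + 4 \cdot 2515\right)} = - \frac{1155994}{\frac{1}{4} \cdot 2515 \left(-37 + 10060\right)} = - \frac{1155994}{\frac{1}{4} \cdot 2515 \cdot 10023} = - \frac{1155994}{\frac{25207845}{4}} = \left(-1155994\right) \frac{4}{25207845} = - \frac{4623976}{25207845}$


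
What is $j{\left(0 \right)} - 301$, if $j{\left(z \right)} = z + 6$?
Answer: $-295$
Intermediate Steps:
$j{\left(z \right)} = 6 + z$
$j{\left(0 \right)} - 301 = \left(6 + 0\right) - 301 = 6 - 301 = -295$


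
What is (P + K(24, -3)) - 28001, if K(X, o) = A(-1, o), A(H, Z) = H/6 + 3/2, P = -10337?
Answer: -115010/3 ≈ -38337.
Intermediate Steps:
A(H, Z) = 3/2 + H/6 (A(H, Z) = H*(⅙) + 3*(½) = H/6 + 3/2 = 3/2 + H/6)
K(X, o) = 4/3 (K(X, o) = 3/2 + (⅙)*(-1) = 3/2 - ⅙ = 4/3)
(P + K(24, -3)) - 28001 = (-10337 + 4/3) - 28001 = -31007/3 - 28001 = -115010/3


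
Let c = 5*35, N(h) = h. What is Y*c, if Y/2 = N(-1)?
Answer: -350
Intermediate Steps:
Y = -2 (Y = 2*(-1) = -2)
c = 175
Y*c = -2*175 = -350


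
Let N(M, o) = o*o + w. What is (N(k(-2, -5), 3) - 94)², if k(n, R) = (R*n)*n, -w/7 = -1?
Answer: 6084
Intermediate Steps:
w = 7 (w = -7*(-1) = 7)
k(n, R) = R*n²
N(M, o) = 7 + o² (N(M, o) = o*o + 7 = o² + 7 = 7 + o²)
(N(k(-2, -5), 3) - 94)² = ((7 + 3²) - 94)² = ((7 + 9) - 94)² = (16 - 94)² = (-78)² = 6084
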